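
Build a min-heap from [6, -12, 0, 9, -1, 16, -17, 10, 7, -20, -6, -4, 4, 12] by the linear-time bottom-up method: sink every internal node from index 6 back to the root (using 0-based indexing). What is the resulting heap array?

[-20, -12, -17, 7, -6, -4, 0, 10, 9, -1, 6, 16, 4, 12]

sift down from index 6: already satisfies heap property
sift down from index 5:
  16 vs smaller child -4 at index 11, swap → [6, -12, 0, 9, -1, -4, -17, 10, 7, -20, -6, 16, 4, 12]
sift down from index 4:
  -1 vs smaller child -20 at index 9, swap → [6, -12, 0, 9, -20, -4, -17, 10, 7, -1, -6, 16, 4, 12]
sift down from index 3:
  9 vs smaller child 7 at index 8, swap → [6, -12, 0, 7, -20, -4, -17, 10, 9, -1, -6, 16, 4, 12]
sift down from index 2:
  0 vs smaller child -17 at index 6, swap → [6, -12, -17, 7, -20, -4, 0, 10, 9, -1, -6, 16, 4, 12]
sift down from index 1:
  -12 vs smaller child -20 at index 4, swap → [6, -20, -17, 7, -12, -4, 0, 10, 9, -1, -6, 16, 4, 12]
sift down from index 0:
  6 vs smaller child -20 at index 1, swap → [-20, 6, -17, 7, -12, -4, 0, 10, 9, -1, -6, 16, 4, 12]
  6 vs smaller child -12 at index 4, swap → [-20, -12, -17, 7, 6, -4, 0, 10, 9, -1, -6, 16, 4, 12]
  6 vs smaller child -6 at index 10, swap → [-20, -12, -17, 7, -6, -4, 0, 10, 9, -1, 6, 16, 4, 12]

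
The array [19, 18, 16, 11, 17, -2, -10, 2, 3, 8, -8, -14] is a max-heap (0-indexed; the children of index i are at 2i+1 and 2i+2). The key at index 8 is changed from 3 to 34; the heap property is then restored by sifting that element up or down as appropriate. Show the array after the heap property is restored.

set index 8 from 3 to 34 → [19, 18, 16, 11, 17, -2, -10, 2, 34, 8, -8, -14]
34 > parent 11 at index 3, swap → [19, 18, 16, 34, 17, -2, -10, 2, 11, 8, -8, -14]
34 > parent 18 at index 1, swap → [19, 34, 16, 18, 17, -2, -10, 2, 11, 8, -8, -14]
34 > parent 19 at index 0, swap → [34, 19, 16, 18, 17, -2, -10, 2, 11, 8, -8, -14]

[34, 19, 16, 18, 17, -2, -10, 2, 11, 8, -8, -14]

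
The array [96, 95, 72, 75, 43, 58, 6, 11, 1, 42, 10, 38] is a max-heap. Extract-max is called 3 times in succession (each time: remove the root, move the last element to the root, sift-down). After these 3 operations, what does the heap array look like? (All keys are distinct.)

[72, 43, 58, 38, 42, 10, 6, 11, 1]

extract-max #1 returns 96:
  remove root 96; move last element 38 to root → [38, 95, 72, 75, 43, 58, 6, 11, 1, 42, 10]
  38 vs larger child 95 at index 1, swap → [95, 38, 72, 75, 43, 58, 6, 11, 1, 42, 10]
  38 vs larger child 75 at index 3, swap → [95, 75, 72, 38, 43, 58, 6, 11, 1, 42, 10]
extract-max #2 returns 95:
  remove root 95; move last element 10 to root → [10, 75, 72, 38, 43, 58, 6, 11, 1, 42]
  10 vs larger child 75 at index 1, swap → [75, 10, 72, 38, 43, 58, 6, 11, 1, 42]
  10 vs larger child 43 at index 4, swap → [75, 43, 72, 38, 10, 58, 6, 11, 1, 42]
  10 vs only child 42 at index 9, swap → [75, 43, 72, 38, 42, 58, 6, 11, 1, 10]
extract-max #3 returns 75:
  remove root 75; move last element 10 to root → [10, 43, 72, 38, 42, 58, 6, 11, 1]
  10 vs larger child 72 at index 2, swap → [72, 43, 10, 38, 42, 58, 6, 11, 1]
  10 vs larger child 58 at index 5, swap → [72, 43, 58, 38, 42, 10, 6, 11, 1]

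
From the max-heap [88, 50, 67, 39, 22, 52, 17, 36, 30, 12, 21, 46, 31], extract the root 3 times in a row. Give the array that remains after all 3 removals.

[50, 39, 46, 36, 22, 31, 17, 21, 30, 12]

extract-max #1 returns 88:
  remove root 88; move last element 31 to root → [31, 50, 67, 39, 22, 52, 17, 36, 30, 12, 21, 46]
  31 vs larger child 67 at index 2, swap → [67, 50, 31, 39, 22, 52, 17, 36, 30, 12, 21, 46]
  31 vs larger child 52 at index 5, swap → [67, 50, 52, 39, 22, 31, 17, 36, 30, 12, 21, 46]
  31 vs only child 46 at index 11, swap → [67, 50, 52, 39, 22, 46, 17, 36, 30, 12, 21, 31]
extract-max #2 returns 67:
  remove root 67; move last element 31 to root → [31, 50, 52, 39, 22, 46, 17, 36, 30, 12, 21]
  31 vs larger child 52 at index 2, swap → [52, 50, 31, 39, 22, 46, 17, 36, 30, 12, 21]
  31 vs larger child 46 at index 5, swap → [52, 50, 46, 39, 22, 31, 17, 36, 30, 12, 21]
extract-max #3 returns 52:
  remove root 52; move last element 21 to root → [21, 50, 46, 39, 22, 31, 17, 36, 30, 12]
  21 vs larger child 50 at index 1, swap → [50, 21, 46, 39, 22, 31, 17, 36, 30, 12]
  21 vs larger child 39 at index 3, swap → [50, 39, 46, 21, 22, 31, 17, 36, 30, 12]
  21 vs larger child 36 at index 7, swap → [50, 39, 46, 36, 22, 31, 17, 21, 30, 12]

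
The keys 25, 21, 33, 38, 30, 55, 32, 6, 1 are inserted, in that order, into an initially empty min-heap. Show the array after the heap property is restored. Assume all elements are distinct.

[1, 6, 32, 21, 30, 55, 33, 38, 25]

Insert 25:
  append 25 at index 0 → [25] (no swap needed)
Insert 21:
  append 21 at index 1 → [25, 21]
  21 < parent 25 at index 0, swap → [21, 25]
Insert 33:
  append 33 at index 2 → [21, 25, 33] (no swap needed)
Insert 38:
  append 38 at index 3 → [21, 25, 33, 38] (no swap needed)
Insert 30:
  append 30 at index 4 → [21, 25, 33, 38, 30] (no swap needed)
Insert 55:
  append 55 at index 5 → [21, 25, 33, 38, 30, 55] (no swap needed)
Insert 32:
  append 32 at index 6 → [21, 25, 33, 38, 30, 55, 32]
  32 < parent 33 at index 2, swap → [21, 25, 32, 38, 30, 55, 33]
Insert 6:
  append 6 at index 7 → [21, 25, 32, 38, 30, 55, 33, 6]
  6 < parent 38 at index 3, swap → [21, 25, 32, 6, 30, 55, 33, 38]
  6 < parent 25 at index 1, swap → [21, 6, 32, 25, 30, 55, 33, 38]
  6 < parent 21 at index 0, swap → [6, 21, 32, 25, 30, 55, 33, 38]
Insert 1:
  append 1 at index 8 → [6, 21, 32, 25, 30, 55, 33, 38, 1]
  1 < parent 25 at index 3, swap → [6, 21, 32, 1, 30, 55, 33, 38, 25]
  1 < parent 21 at index 1, swap → [6, 1, 32, 21, 30, 55, 33, 38, 25]
  1 < parent 6 at index 0, swap → [1, 6, 32, 21, 30, 55, 33, 38, 25]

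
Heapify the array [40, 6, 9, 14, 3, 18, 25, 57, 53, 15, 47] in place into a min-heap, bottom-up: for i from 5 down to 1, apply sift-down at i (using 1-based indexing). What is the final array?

[3, 6, 9, 14, 15, 18, 25, 57, 53, 40, 47]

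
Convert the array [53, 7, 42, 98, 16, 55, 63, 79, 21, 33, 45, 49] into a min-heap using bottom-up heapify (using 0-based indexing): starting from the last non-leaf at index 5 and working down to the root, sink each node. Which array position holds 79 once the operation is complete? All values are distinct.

7

sift down from index 5:
  55 vs only child 49 at index 11, swap → [53, 7, 42, 98, 16, 49, 63, 79, 21, 33, 45, 55]
sift down from index 4: already satisfies heap property
sift down from index 3:
  98 vs smaller child 21 at index 8, swap → [53, 7, 42, 21, 16, 49, 63, 79, 98, 33, 45, 55]
sift down from index 2: already satisfies heap property
sift down from index 1: already satisfies heap property
sift down from index 0:
  53 vs smaller child 7 at index 1, swap → [7, 53, 42, 21, 16, 49, 63, 79, 98, 33, 45, 55]
  53 vs smaller child 16 at index 4, swap → [7, 16, 42, 21, 53, 49, 63, 79, 98, 33, 45, 55]
  53 vs smaller child 33 at index 9, swap → [7, 16, 42, 21, 33, 49, 63, 79, 98, 53, 45, 55]
resulting array: [7, 16, 42, 21, 33, 49, 63, 79, 98, 53, 45, 55]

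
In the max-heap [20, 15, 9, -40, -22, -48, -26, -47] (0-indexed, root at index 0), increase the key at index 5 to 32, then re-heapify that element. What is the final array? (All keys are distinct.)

[32, 15, 20, -40, -22, 9, -26, -47]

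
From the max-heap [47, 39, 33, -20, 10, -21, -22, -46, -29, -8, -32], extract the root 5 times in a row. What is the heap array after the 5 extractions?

[-20, -22, -21, -46, -29, -32]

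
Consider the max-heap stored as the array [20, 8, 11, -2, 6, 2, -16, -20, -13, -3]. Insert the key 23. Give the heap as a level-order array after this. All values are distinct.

append 23 at index 10 → [20, 8, 11, -2, 6, 2, -16, -20, -13, -3, 23]
23 > parent 6 at index 4, swap → [20, 8, 11, -2, 23, 2, -16, -20, -13, -3, 6]
23 > parent 8 at index 1, swap → [20, 23, 11, -2, 8, 2, -16, -20, -13, -3, 6]
23 > parent 20 at index 0, swap → [23, 20, 11, -2, 8, 2, -16, -20, -13, -3, 6]

[23, 20, 11, -2, 8, 2, -16, -20, -13, -3, 6]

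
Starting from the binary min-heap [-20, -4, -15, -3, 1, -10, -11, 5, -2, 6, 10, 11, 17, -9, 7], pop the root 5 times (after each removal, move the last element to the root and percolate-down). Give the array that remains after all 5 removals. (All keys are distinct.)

[-4, -3, 7, -2, 1, 11, 17, 5, 10, 6]

extract-min #1 returns -20:
  remove root -20; move last element 7 to root → [7, -4, -15, -3, 1, -10, -11, 5, -2, 6, 10, 11, 17, -9]
  7 vs smaller child -15 at index 2, swap → [-15, -4, 7, -3, 1, -10, -11, 5, -2, 6, 10, 11, 17, -9]
  7 vs smaller child -11 at index 6, swap → [-15, -4, -11, -3, 1, -10, 7, 5, -2, 6, 10, 11, 17, -9]
  7 vs only child -9 at index 13, swap → [-15, -4, -11, -3, 1, -10, -9, 5, -2, 6, 10, 11, 17, 7]
extract-min #2 returns -15:
  remove root -15; move last element 7 to root → [7, -4, -11, -3, 1, -10, -9, 5, -2, 6, 10, 11, 17]
  7 vs smaller child -11 at index 2, swap → [-11, -4, 7, -3, 1, -10, -9, 5, -2, 6, 10, 11, 17]
  7 vs smaller child -10 at index 5, swap → [-11, -4, -10, -3, 1, 7, -9, 5, -2, 6, 10, 11, 17]
extract-min #3 returns -11:
  remove root -11; move last element 17 to root → [17, -4, -10, -3, 1, 7, -9, 5, -2, 6, 10, 11]
  17 vs smaller child -10 at index 2, swap → [-10, -4, 17, -3, 1, 7, -9, 5, -2, 6, 10, 11]
  17 vs smaller child -9 at index 6, swap → [-10, -4, -9, -3, 1, 7, 17, 5, -2, 6, 10, 11]
extract-min #4 returns -10:
  remove root -10; move last element 11 to root → [11, -4, -9, -3, 1, 7, 17, 5, -2, 6, 10]
  11 vs smaller child -9 at index 2, swap → [-9, -4, 11, -3, 1, 7, 17, 5, -2, 6, 10]
  11 vs smaller child 7 at index 5, swap → [-9, -4, 7, -3, 1, 11, 17, 5, -2, 6, 10]
extract-min #5 returns -9:
  remove root -9; move last element 10 to root → [10, -4, 7, -3, 1, 11, 17, 5, -2, 6]
  10 vs smaller child -4 at index 1, swap → [-4, 10, 7, -3, 1, 11, 17, 5, -2, 6]
  10 vs smaller child -3 at index 3, swap → [-4, -3, 7, 10, 1, 11, 17, 5, -2, 6]
  10 vs smaller child -2 at index 8, swap → [-4, -3, 7, -2, 1, 11, 17, 5, 10, 6]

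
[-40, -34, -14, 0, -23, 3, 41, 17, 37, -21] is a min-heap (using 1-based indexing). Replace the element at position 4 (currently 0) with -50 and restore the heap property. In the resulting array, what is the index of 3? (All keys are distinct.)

6

set index 4 from 0 to -50 → [-40, -34, -14, -50, -23, 3, 41, 17, 37, -21]
-50 < parent -34 at index 2, swap → [-40, -50, -14, -34, -23, 3, 41, 17, 37, -21]
-50 < parent -40 at index 1, swap → [-50, -40, -14, -34, -23, 3, 41, 17, 37, -21]
resulting array: [-50, -40, -14, -34, -23, 3, 41, 17, 37, -21]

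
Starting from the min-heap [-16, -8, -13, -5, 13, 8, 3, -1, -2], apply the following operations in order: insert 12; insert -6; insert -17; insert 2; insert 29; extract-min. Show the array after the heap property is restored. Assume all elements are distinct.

[-16, -8, -13, -5, -6, 2, 3, -1, -2, 13, 12, 8, 29]

insert 12:
  append 12 at index 9 → [-16, -8, -13, -5, 13, 8, 3, -1, -2, 12]
  12 < parent 13 at index 4, swap → [-16, -8, -13, -5, 12, 8, 3, -1, -2, 13]
insert -6:
  append -6 at index 10 → [-16, -8, -13, -5, 12, 8, 3, -1, -2, 13, -6]
  -6 < parent 12 at index 4, swap → [-16, -8, -13, -5, -6, 8, 3, -1, -2, 13, 12]
insert -17:
  append -17 at index 11 → [-16, -8, -13, -5, -6, 8, 3, -1, -2, 13, 12, -17]
  -17 < parent 8 at index 5, swap → [-16, -8, -13, -5, -6, -17, 3, -1, -2, 13, 12, 8]
  -17 < parent -13 at index 2, swap → [-16, -8, -17, -5, -6, -13, 3, -1, -2, 13, 12, 8]
  -17 < parent -16 at index 0, swap → [-17, -8, -16, -5, -6, -13, 3, -1, -2, 13, 12, 8]
insert 2:
  append 2 at index 12 → [-17, -8, -16, -5, -6, -13, 3, -1, -2, 13, 12, 8, 2] (no swap needed)
insert 29:
  append 29 at index 13 → [-17, -8, -16, -5, -6, -13, 3, -1, -2, 13, 12, 8, 2, 29] (no swap needed)
extract-min → returns -17:
  remove root -17; move last element 29 to root → [29, -8, -16, -5, -6, -13, 3, -1, -2, 13, 12, 8, 2]
  29 vs smaller child -16 at index 2, swap → [-16, -8, 29, -5, -6, -13, 3, -1, -2, 13, 12, 8, 2]
  29 vs smaller child -13 at index 5, swap → [-16, -8, -13, -5, -6, 29, 3, -1, -2, 13, 12, 8, 2]
  29 vs smaller child 2 at index 12, swap → [-16, -8, -13, -5, -6, 2, 3, -1, -2, 13, 12, 8, 29]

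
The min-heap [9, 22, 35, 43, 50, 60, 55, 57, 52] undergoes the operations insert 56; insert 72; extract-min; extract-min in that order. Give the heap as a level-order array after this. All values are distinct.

[35, 43, 55, 52, 50, 60, 56, 57, 72]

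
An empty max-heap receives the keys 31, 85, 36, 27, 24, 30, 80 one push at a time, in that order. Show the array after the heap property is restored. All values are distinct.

Insert 31:
  append 31 at index 0 → [31] (no swap needed)
Insert 85:
  append 85 at index 1 → [31, 85]
  85 > parent 31 at index 0, swap → [85, 31]
Insert 36:
  append 36 at index 2 → [85, 31, 36] (no swap needed)
Insert 27:
  append 27 at index 3 → [85, 31, 36, 27] (no swap needed)
Insert 24:
  append 24 at index 4 → [85, 31, 36, 27, 24] (no swap needed)
Insert 30:
  append 30 at index 5 → [85, 31, 36, 27, 24, 30] (no swap needed)
Insert 80:
  append 80 at index 6 → [85, 31, 36, 27, 24, 30, 80]
  80 > parent 36 at index 2, swap → [85, 31, 80, 27, 24, 30, 36]

[85, 31, 80, 27, 24, 30, 36]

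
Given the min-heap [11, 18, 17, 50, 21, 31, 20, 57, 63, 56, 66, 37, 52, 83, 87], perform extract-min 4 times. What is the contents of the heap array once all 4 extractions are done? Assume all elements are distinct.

extract-min #1 returns 11:
  remove root 11; move last element 87 to root → [87, 18, 17, 50, 21, 31, 20, 57, 63, 56, 66, 37, 52, 83]
  87 vs smaller child 17 at index 2, swap → [17, 18, 87, 50, 21, 31, 20, 57, 63, 56, 66, 37, 52, 83]
  87 vs smaller child 20 at index 6, swap → [17, 18, 20, 50, 21, 31, 87, 57, 63, 56, 66, 37, 52, 83]
  87 vs only child 83 at index 13, swap → [17, 18, 20, 50, 21, 31, 83, 57, 63, 56, 66, 37, 52, 87]
extract-min #2 returns 17:
  remove root 17; move last element 87 to root → [87, 18, 20, 50, 21, 31, 83, 57, 63, 56, 66, 37, 52]
  87 vs smaller child 18 at index 1, swap → [18, 87, 20, 50, 21, 31, 83, 57, 63, 56, 66, 37, 52]
  87 vs smaller child 21 at index 4, swap → [18, 21, 20, 50, 87, 31, 83, 57, 63, 56, 66, 37, 52]
  87 vs smaller child 56 at index 9, swap → [18, 21, 20, 50, 56, 31, 83, 57, 63, 87, 66, 37, 52]
extract-min #3 returns 18:
  remove root 18; move last element 52 to root → [52, 21, 20, 50, 56, 31, 83, 57, 63, 87, 66, 37]
  52 vs smaller child 20 at index 2, swap → [20, 21, 52, 50, 56, 31, 83, 57, 63, 87, 66, 37]
  52 vs smaller child 31 at index 5, swap → [20, 21, 31, 50, 56, 52, 83, 57, 63, 87, 66, 37]
  52 vs only child 37 at index 11, swap → [20, 21, 31, 50, 56, 37, 83, 57, 63, 87, 66, 52]
extract-min #4 returns 20:
  remove root 20; move last element 52 to root → [52, 21, 31, 50, 56, 37, 83, 57, 63, 87, 66]
  52 vs smaller child 21 at index 1, swap → [21, 52, 31, 50, 56, 37, 83, 57, 63, 87, 66]
  52 vs smaller child 50 at index 3, swap → [21, 50, 31, 52, 56, 37, 83, 57, 63, 87, 66]

[21, 50, 31, 52, 56, 37, 83, 57, 63, 87, 66]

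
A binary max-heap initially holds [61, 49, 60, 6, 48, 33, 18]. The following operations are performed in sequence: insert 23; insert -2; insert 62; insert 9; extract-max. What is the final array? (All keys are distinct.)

[61, 49, 60, 23, 48, 33, 18, 6, -2, 9]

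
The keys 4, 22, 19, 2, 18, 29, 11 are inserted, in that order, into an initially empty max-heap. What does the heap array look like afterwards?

[29, 18, 22, 2, 4, 19, 11]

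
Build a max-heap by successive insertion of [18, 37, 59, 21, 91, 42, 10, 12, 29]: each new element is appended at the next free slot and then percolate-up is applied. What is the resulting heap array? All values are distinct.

Insert 18:
  append 18 at index 0 → [18] (no swap needed)
Insert 37:
  append 37 at index 1 → [18, 37]
  37 > parent 18 at index 0, swap → [37, 18]
Insert 59:
  append 59 at index 2 → [37, 18, 59]
  59 > parent 37 at index 0, swap → [59, 18, 37]
Insert 21:
  append 21 at index 3 → [59, 18, 37, 21]
  21 > parent 18 at index 1, swap → [59, 21, 37, 18]
Insert 91:
  append 91 at index 4 → [59, 21, 37, 18, 91]
  91 > parent 21 at index 1, swap → [59, 91, 37, 18, 21]
  91 > parent 59 at index 0, swap → [91, 59, 37, 18, 21]
Insert 42:
  append 42 at index 5 → [91, 59, 37, 18, 21, 42]
  42 > parent 37 at index 2, swap → [91, 59, 42, 18, 21, 37]
Insert 10:
  append 10 at index 6 → [91, 59, 42, 18, 21, 37, 10] (no swap needed)
Insert 12:
  append 12 at index 7 → [91, 59, 42, 18, 21, 37, 10, 12] (no swap needed)
Insert 29:
  append 29 at index 8 → [91, 59, 42, 18, 21, 37, 10, 12, 29]
  29 > parent 18 at index 3, swap → [91, 59, 42, 29, 21, 37, 10, 12, 18]

[91, 59, 42, 29, 21, 37, 10, 12, 18]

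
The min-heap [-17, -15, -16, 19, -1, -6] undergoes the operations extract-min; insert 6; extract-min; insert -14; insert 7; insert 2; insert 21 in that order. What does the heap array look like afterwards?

extract-min → returns -17:
  remove root -17; move last element -6 to root → [-6, -15, -16, 19, -1]
  -6 vs smaller child -16 at index 2, swap → [-16, -15, -6, 19, -1]
insert 6:
  append 6 at index 5 → [-16, -15, -6, 19, -1, 6] (no swap needed)
extract-min → returns -16:
  remove root -16; move last element 6 to root → [6, -15, -6, 19, -1]
  6 vs smaller child -15 at index 1, swap → [-15, 6, -6, 19, -1]
  6 vs smaller child -1 at index 4, swap → [-15, -1, -6, 19, 6]
insert -14:
  append -14 at index 5 → [-15, -1, -6, 19, 6, -14]
  -14 < parent -6 at index 2, swap → [-15, -1, -14, 19, 6, -6]
insert 7:
  append 7 at index 6 → [-15, -1, -14, 19, 6, -6, 7] (no swap needed)
insert 2:
  append 2 at index 7 → [-15, -1, -14, 19, 6, -6, 7, 2]
  2 < parent 19 at index 3, swap → [-15, -1, -14, 2, 6, -6, 7, 19]
insert 21:
  append 21 at index 8 → [-15, -1, -14, 2, 6, -6, 7, 19, 21] (no swap needed)

[-15, -1, -14, 2, 6, -6, 7, 19, 21]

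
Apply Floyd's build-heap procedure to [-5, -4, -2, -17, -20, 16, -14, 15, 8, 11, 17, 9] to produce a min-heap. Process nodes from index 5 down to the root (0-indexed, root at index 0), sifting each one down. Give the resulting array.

[-20, -17, -14, -5, -4, 9, -2, 15, 8, 11, 17, 16]

sift down from index 5:
  16 vs only child 9 at index 11, swap → [-5, -4, -2, -17, -20, 9, -14, 15, 8, 11, 17, 16]
sift down from index 4: already satisfies heap property
sift down from index 3: already satisfies heap property
sift down from index 2:
  -2 vs smaller child -14 at index 6, swap → [-5, -4, -14, -17, -20, 9, -2, 15, 8, 11, 17, 16]
sift down from index 1:
  -4 vs smaller child -20 at index 4, swap → [-5, -20, -14, -17, -4, 9, -2, 15, 8, 11, 17, 16]
sift down from index 0:
  -5 vs smaller child -20 at index 1, swap → [-20, -5, -14, -17, -4, 9, -2, 15, 8, 11, 17, 16]
  -5 vs smaller child -17 at index 3, swap → [-20, -17, -14, -5, -4, 9, -2, 15, 8, 11, 17, 16]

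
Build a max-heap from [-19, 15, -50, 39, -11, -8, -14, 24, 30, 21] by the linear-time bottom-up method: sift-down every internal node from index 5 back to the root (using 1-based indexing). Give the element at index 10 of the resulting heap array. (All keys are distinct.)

-11

sift down from index 5:
  -11 vs only child 21 at index 10, swap → [-19, 15, -50, 39, 21, -8, -14, 24, 30, -11]
sift down from index 4: already satisfies heap property
sift down from index 3:
  -50 vs larger child -8 at index 6, swap → [-19, 15, -8, 39, 21, -50, -14, 24, 30, -11]
sift down from index 2:
  15 vs larger child 39 at index 4, swap → [-19, 39, -8, 15, 21, -50, -14, 24, 30, -11]
  15 vs larger child 30 at index 9, swap → [-19, 39, -8, 30, 21, -50, -14, 24, 15, -11]
sift down from index 1:
  -19 vs larger child 39 at index 2, swap → [39, -19, -8, 30, 21, -50, -14, 24, 15, -11]
  -19 vs larger child 30 at index 4, swap → [39, 30, -8, -19, 21, -50, -14, 24, 15, -11]
  -19 vs larger child 24 at index 8, swap → [39, 30, -8, 24, 21, -50, -14, -19, 15, -11]
resulting array: [39, 30, -8, 24, 21, -50, -14, -19, 15, -11]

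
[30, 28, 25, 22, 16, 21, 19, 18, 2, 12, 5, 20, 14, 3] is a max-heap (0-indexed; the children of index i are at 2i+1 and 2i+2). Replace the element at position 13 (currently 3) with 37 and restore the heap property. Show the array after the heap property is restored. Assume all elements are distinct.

set index 13 from 3 to 37 → [30, 28, 25, 22, 16, 21, 19, 18, 2, 12, 5, 20, 14, 37]
37 > parent 19 at index 6, swap → [30, 28, 25, 22, 16, 21, 37, 18, 2, 12, 5, 20, 14, 19]
37 > parent 25 at index 2, swap → [30, 28, 37, 22, 16, 21, 25, 18, 2, 12, 5, 20, 14, 19]
37 > parent 30 at index 0, swap → [37, 28, 30, 22, 16, 21, 25, 18, 2, 12, 5, 20, 14, 19]

[37, 28, 30, 22, 16, 21, 25, 18, 2, 12, 5, 20, 14, 19]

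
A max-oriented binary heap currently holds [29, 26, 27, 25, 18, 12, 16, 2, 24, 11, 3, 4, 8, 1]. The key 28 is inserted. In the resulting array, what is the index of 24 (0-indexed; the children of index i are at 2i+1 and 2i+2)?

8

append 28 at index 14 → [29, 26, 27, 25, 18, 12, 16, 2, 24, 11, 3, 4, 8, 1, 28]
28 > parent 16 at index 6, swap → [29, 26, 27, 25, 18, 12, 28, 2, 24, 11, 3, 4, 8, 1, 16]
28 > parent 27 at index 2, swap → [29, 26, 28, 25, 18, 12, 27, 2, 24, 11, 3, 4, 8, 1, 16]
resulting array: [29, 26, 28, 25, 18, 12, 27, 2, 24, 11, 3, 4, 8, 1, 16]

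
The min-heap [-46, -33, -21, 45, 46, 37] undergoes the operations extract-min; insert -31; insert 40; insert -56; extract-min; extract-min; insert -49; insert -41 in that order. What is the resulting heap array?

[-49, -41, -31, 37, 46, 40, -21, 45]

extract-min → returns -46:
  remove root -46; move last element 37 to root → [37, -33, -21, 45, 46]
  37 vs smaller child -33 at index 1, swap → [-33, 37, -21, 45, 46]
insert -31:
  append -31 at index 5 → [-33, 37, -21, 45, 46, -31]
  -31 < parent -21 at index 2, swap → [-33, 37, -31, 45, 46, -21]
insert 40:
  append 40 at index 6 → [-33, 37, -31, 45, 46, -21, 40] (no swap needed)
insert -56:
  append -56 at index 7 → [-33, 37, -31, 45, 46, -21, 40, -56]
  -56 < parent 45 at index 3, swap → [-33, 37, -31, -56, 46, -21, 40, 45]
  -56 < parent 37 at index 1, swap → [-33, -56, -31, 37, 46, -21, 40, 45]
  -56 < parent -33 at index 0, swap → [-56, -33, -31, 37, 46, -21, 40, 45]
extract-min → returns -56:
  remove root -56; move last element 45 to root → [45, -33, -31, 37, 46, -21, 40]
  45 vs smaller child -33 at index 1, swap → [-33, 45, -31, 37, 46, -21, 40]
  45 vs smaller child 37 at index 3, swap → [-33, 37, -31, 45, 46, -21, 40]
extract-min → returns -33:
  remove root -33; move last element 40 to root → [40, 37, -31, 45, 46, -21]
  40 vs smaller child -31 at index 2, swap → [-31, 37, 40, 45, 46, -21]
  40 vs only child -21 at index 5, swap → [-31, 37, -21, 45, 46, 40]
insert -49:
  append -49 at index 6 → [-31, 37, -21, 45, 46, 40, -49]
  -49 < parent -21 at index 2, swap → [-31, 37, -49, 45, 46, 40, -21]
  -49 < parent -31 at index 0, swap → [-49, 37, -31, 45, 46, 40, -21]
insert -41:
  append -41 at index 7 → [-49, 37, -31, 45, 46, 40, -21, -41]
  -41 < parent 45 at index 3, swap → [-49, 37, -31, -41, 46, 40, -21, 45]
  -41 < parent 37 at index 1, swap → [-49, -41, -31, 37, 46, 40, -21, 45]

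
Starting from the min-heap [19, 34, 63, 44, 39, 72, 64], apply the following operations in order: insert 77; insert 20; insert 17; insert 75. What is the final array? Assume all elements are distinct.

insert 77:
  append 77 at index 7 → [19, 34, 63, 44, 39, 72, 64, 77] (no swap needed)
insert 20:
  append 20 at index 8 → [19, 34, 63, 44, 39, 72, 64, 77, 20]
  20 < parent 44 at index 3, swap → [19, 34, 63, 20, 39, 72, 64, 77, 44]
  20 < parent 34 at index 1, swap → [19, 20, 63, 34, 39, 72, 64, 77, 44]
insert 17:
  append 17 at index 9 → [19, 20, 63, 34, 39, 72, 64, 77, 44, 17]
  17 < parent 39 at index 4, swap → [19, 20, 63, 34, 17, 72, 64, 77, 44, 39]
  17 < parent 20 at index 1, swap → [19, 17, 63, 34, 20, 72, 64, 77, 44, 39]
  17 < parent 19 at index 0, swap → [17, 19, 63, 34, 20, 72, 64, 77, 44, 39]
insert 75:
  append 75 at index 10 → [17, 19, 63, 34, 20, 72, 64, 77, 44, 39, 75] (no swap needed)

[17, 19, 63, 34, 20, 72, 64, 77, 44, 39, 75]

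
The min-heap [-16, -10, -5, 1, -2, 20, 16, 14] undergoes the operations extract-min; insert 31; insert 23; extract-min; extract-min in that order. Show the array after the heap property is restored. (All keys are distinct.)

extract-min → returns -16:
  remove root -16; move last element 14 to root → [14, -10, -5, 1, -2, 20, 16]
  14 vs smaller child -10 at index 1, swap → [-10, 14, -5, 1, -2, 20, 16]
  14 vs smaller child -2 at index 4, swap → [-10, -2, -5, 1, 14, 20, 16]
insert 31:
  append 31 at index 7 → [-10, -2, -5, 1, 14, 20, 16, 31] (no swap needed)
insert 23:
  append 23 at index 8 → [-10, -2, -5, 1, 14, 20, 16, 31, 23] (no swap needed)
extract-min → returns -10:
  remove root -10; move last element 23 to root → [23, -2, -5, 1, 14, 20, 16, 31]
  23 vs smaller child -5 at index 2, swap → [-5, -2, 23, 1, 14, 20, 16, 31]
  23 vs smaller child 16 at index 6, swap → [-5, -2, 16, 1, 14, 20, 23, 31]
extract-min → returns -5:
  remove root -5; move last element 31 to root → [31, -2, 16, 1, 14, 20, 23]
  31 vs smaller child -2 at index 1, swap → [-2, 31, 16, 1, 14, 20, 23]
  31 vs smaller child 1 at index 3, swap → [-2, 1, 16, 31, 14, 20, 23]

[-2, 1, 16, 31, 14, 20, 23]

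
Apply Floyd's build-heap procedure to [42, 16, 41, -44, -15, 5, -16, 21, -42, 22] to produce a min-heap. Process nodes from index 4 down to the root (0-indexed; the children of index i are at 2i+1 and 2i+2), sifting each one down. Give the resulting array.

sift down from index 4: already satisfies heap property
sift down from index 3: already satisfies heap property
sift down from index 2:
  41 vs smaller child -16 at index 6, swap → [42, 16, -16, -44, -15, 5, 41, 21, -42, 22]
sift down from index 1:
  16 vs smaller child -44 at index 3, swap → [42, -44, -16, 16, -15, 5, 41, 21, -42, 22]
  16 vs smaller child -42 at index 8, swap → [42, -44, -16, -42, -15, 5, 41, 21, 16, 22]
sift down from index 0:
  42 vs smaller child -44 at index 1, swap → [-44, 42, -16, -42, -15, 5, 41, 21, 16, 22]
  42 vs smaller child -42 at index 3, swap → [-44, -42, -16, 42, -15, 5, 41, 21, 16, 22]
  42 vs smaller child 16 at index 8, swap → [-44, -42, -16, 16, -15, 5, 41, 21, 42, 22]

[-44, -42, -16, 16, -15, 5, 41, 21, 42, 22]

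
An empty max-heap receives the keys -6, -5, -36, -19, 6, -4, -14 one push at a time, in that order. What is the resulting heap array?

[6, -5, -4, -19, -6, -36, -14]

Insert -6:
  append -6 at index 0 → [-6] (no swap needed)
Insert -5:
  append -5 at index 1 → [-6, -5]
  -5 > parent -6 at index 0, swap → [-5, -6]
Insert -36:
  append -36 at index 2 → [-5, -6, -36] (no swap needed)
Insert -19:
  append -19 at index 3 → [-5, -6, -36, -19] (no swap needed)
Insert 6:
  append 6 at index 4 → [-5, -6, -36, -19, 6]
  6 > parent -6 at index 1, swap → [-5, 6, -36, -19, -6]
  6 > parent -5 at index 0, swap → [6, -5, -36, -19, -6]
Insert -4:
  append -4 at index 5 → [6, -5, -36, -19, -6, -4]
  -4 > parent -36 at index 2, swap → [6, -5, -4, -19, -6, -36]
Insert -14:
  append -14 at index 6 → [6, -5, -4, -19, -6, -36, -14] (no swap needed)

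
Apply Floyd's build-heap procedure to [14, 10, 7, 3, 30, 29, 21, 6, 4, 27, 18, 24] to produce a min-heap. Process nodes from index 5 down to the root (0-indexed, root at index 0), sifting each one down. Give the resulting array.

[3, 4, 7, 6, 18, 24, 21, 14, 10, 27, 30, 29]

sift down from index 5:
  29 vs only child 24 at index 11, swap → [14, 10, 7, 3, 30, 24, 21, 6, 4, 27, 18, 29]
sift down from index 4:
  30 vs smaller child 18 at index 10, swap → [14, 10, 7, 3, 18, 24, 21, 6, 4, 27, 30, 29]
sift down from index 3: already satisfies heap property
sift down from index 2: already satisfies heap property
sift down from index 1:
  10 vs smaller child 3 at index 3, swap → [14, 3, 7, 10, 18, 24, 21, 6, 4, 27, 30, 29]
  10 vs smaller child 4 at index 8, swap → [14, 3, 7, 4, 18, 24, 21, 6, 10, 27, 30, 29]
sift down from index 0:
  14 vs smaller child 3 at index 1, swap → [3, 14, 7, 4, 18, 24, 21, 6, 10, 27, 30, 29]
  14 vs smaller child 4 at index 3, swap → [3, 4, 7, 14, 18, 24, 21, 6, 10, 27, 30, 29]
  14 vs smaller child 6 at index 7, swap → [3, 4, 7, 6, 18, 24, 21, 14, 10, 27, 30, 29]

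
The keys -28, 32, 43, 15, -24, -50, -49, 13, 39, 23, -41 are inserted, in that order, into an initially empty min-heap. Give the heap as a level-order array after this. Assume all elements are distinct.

Insert -28:
  append -28 at index 0 → [-28] (no swap needed)
Insert 32:
  append 32 at index 1 → [-28, 32] (no swap needed)
Insert 43:
  append 43 at index 2 → [-28, 32, 43] (no swap needed)
Insert 15:
  append 15 at index 3 → [-28, 32, 43, 15]
  15 < parent 32 at index 1, swap → [-28, 15, 43, 32]
Insert -24:
  append -24 at index 4 → [-28, 15, 43, 32, -24]
  -24 < parent 15 at index 1, swap → [-28, -24, 43, 32, 15]
Insert -50:
  append -50 at index 5 → [-28, -24, 43, 32, 15, -50]
  -50 < parent 43 at index 2, swap → [-28, -24, -50, 32, 15, 43]
  -50 < parent -28 at index 0, swap → [-50, -24, -28, 32, 15, 43]
Insert -49:
  append -49 at index 6 → [-50, -24, -28, 32, 15, 43, -49]
  -49 < parent -28 at index 2, swap → [-50, -24, -49, 32, 15, 43, -28]
Insert 13:
  append 13 at index 7 → [-50, -24, -49, 32, 15, 43, -28, 13]
  13 < parent 32 at index 3, swap → [-50, -24, -49, 13, 15, 43, -28, 32]
Insert 39:
  append 39 at index 8 → [-50, -24, -49, 13, 15, 43, -28, 32, 39] (no swap needed)
Insert 23:
  append 23 at index 9 → [-50, -24, -49, 13, 15, 43, -28, 32, 39, 23] (no swap needed)
Insert -41:
  append -41 at index 10 → [-50, -24, -49, 13, 15, 43, -28, 32, 39, 23, -41]
  -41 < parent 15 at index 4, swap → [-50, -24, -49, 13, -41, 43, -28, 32, 39, 23, 15]
  -41 < parent -24 at index 1, swap → [-50, -41, -49, 13, -24, 43, -28, 32, 39, 23, 15]

[-50, -41, -49, 13, -24, 43, -28, 32, 39, 23, 15]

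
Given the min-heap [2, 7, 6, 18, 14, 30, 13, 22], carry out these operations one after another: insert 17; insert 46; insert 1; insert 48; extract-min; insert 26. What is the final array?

[2, 7, 6, 17, 14, 26, 13, 22, 18, 46, 48, 30]

insert 17:
  append 17 at index 8 → [2, 7, 6, 18, 14, 30, 13, 22, 17]
  17 < parent 18 at index 3, swap → [2, 7, 6, 17, 14, 30, 13, 22, 18]
insert 46:
  append 46 at index 9 → [2, 7, 6, 17, 14, 30, 13, 22, 18, 46] (no swap needed)
insert 1:
  append 1 at index 10 → [2, 7, 6, 17, 14, 30, 13, 22, 18, 46, 1]
  1 < parent 14 at index 4, swap → [2, 7, 6, 17, 1, 30, 13, 22, 18, 46, 14]
  1 < parent 7 at index 1, swap → [2, 1, 6, 17, 7, 30, 13, 22, 18, 46, 14]
  1 < parent 2 at index 0, swap → [1, 2, 6, 17, 7, 30, 13, 22, 18, 46, 14]
insert 48:
  append 48 at index 11 → [1, 2, 6, 17, 7, 30, 13, 22, 18, 46, 14, 48] (no swap needed)
extract-min → returns 1:
  remove root 1; move last element 48 to root → [48, 2, 6, 17, 7, 30, 13, 22, 18, 46, 14]
  48 vs smaller child 2 at index 1, swap → [2, 48, 6, 17, 7, 30, 13, 22, 18, 46, 14]
  48 vs smaller child 7 at index 4, swap → [2, 7, 6, 17, 48, 30, 13, 22, 18, 46, 14]
  48 vs smaller child 14 at index 10, swap → [2, 7, 6, 17, 14, 30, 13, 22, 18, 46, 48]
insert 26:
  append 26 at index 11 → [2, 7, 6, 17, 14, 30, 13, 22, 18, 46, 48, 26]
  26 < parent 30 at index 5, swap → [2, 7, 6, 17, 14, 26, 13, 22, 18, 46, 48, 30]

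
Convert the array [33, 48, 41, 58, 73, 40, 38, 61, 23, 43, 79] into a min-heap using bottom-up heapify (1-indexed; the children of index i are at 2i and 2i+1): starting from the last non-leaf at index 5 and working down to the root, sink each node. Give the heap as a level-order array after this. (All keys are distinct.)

[23, 33, 38, 48, 43, 40, 41, 61, 58, 73, 79]

sift down from index 5:
  73 vs smaller child 43 at index 10, swap → [33, 48, 41, 58, 43, 40, 38, 61, 23, 73, 79]
sift down from index 4:
  58 vs smaller child 23 at index 9, swap → [33, 48, 41, 23, 43, 40, 38, 61, 58, 73, 79]
sift down from index 3:
  41 vs smaller child 38 at index 7, swap → [33, 48, 38, 23, 43, 40, 41, 61, 58, 73, 79]
sift down from index 2:
  48 vs smaller child 23 at index 4, swap → [33, 23, 38, 48, 43, 40, 41, 61, 58, 73, 79]
sift down from index 1:
  33 vs smaller child 23 at index 2, swap → [23, 33, 38, 48, 43, 40, 41, 61, 58, 73, 79]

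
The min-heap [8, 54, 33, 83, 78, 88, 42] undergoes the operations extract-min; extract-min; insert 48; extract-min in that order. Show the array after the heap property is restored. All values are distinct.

extract-min → returns 8:
  remove root 8; move last element 42 to root → [42, 54, 33, 83, 78, 88]
  42 vs smaller child 33 at index 2, swap → [33, 54, 42, 83, 78, 88]
extract-min → returns 33:
  remove root 33; move last element 88 to root → [88, 54, 42, 83, 78]
  88 vs smaller child 42 at index 2, swap → [42, 54, 88, 83, 78]
insert 48:
  append 48 at index 5 → [42, 54, 88, 83, 78, 48]
  48 < parent 88 at index 2, swap → [42, 54, 48, 83, 78, 88]
extract-min → returns 42:
  remove root 42; move last element 88 to root → [88, 54, 48, 83, 78]
  88 vs smaller child 48 at index 2, swap → [48, 54, 88, 83, 78]

[48, 54, 88, 83, 78]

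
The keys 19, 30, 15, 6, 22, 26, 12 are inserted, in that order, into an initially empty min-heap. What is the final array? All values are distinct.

[6, 15, 12, 30, 22, 26, 19]

Insert 19:
  append 19 at index 0 → [19] (no swap needed)
Insert 30:
  append 30 at index 1 → [19, 30] (no swap needed)
Insert 15:
  append 15 at index 2 → [19, 30, 15]
  15 < parent 19 at index 0, swap → [15, 30, 19]
Insert 6:
  append 6 at index 3 → [15, 30, 19, 6]
  6 < parent 30 at index 1, swap → [15, 6, 19, 30]
  6 < parent 15 at index 0, swap → [6, 15, 19, 30]
Insert 22:
  append 22 at index 4 → [6, 15, 19, 30, 22] (no swap needed)
Insert 26:
  append 26 at index 5 → [6, 15, 19, 30, 22, 26] (no swap needed)
Insert 12:
  append 12 at index 6 → [6, 15, 19, 30, 22, 26, 12]
  12 < parent 19 at index 2, swap → [6, 15, 12, 30, 22, 26, 19]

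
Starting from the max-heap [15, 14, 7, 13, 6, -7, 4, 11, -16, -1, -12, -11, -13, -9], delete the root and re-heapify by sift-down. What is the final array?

[14, 13, 7, 11, 6, -7, 4, -9, -16, -1, -12, -11, -13]

remove root 15; move last element -9 to root → [-9, 14, 7, 13, 6, -7, 4, 11, -16, -1, -12, -11, -13]
-9 vs larger child 14 at index 1, swap → [14, -9, 7, 13, 6, -7, 4, 11, -16, -1, -12, -11, -13]
-9 vs larger child 13 at index 3, swap → [14, 13, 7, -9, 6, -7, 4, 11, -16, -1, -12, -11, -13]
-9 vs larger child 11 at index 7, swap → [14, 13, 7, 11, 6, -7, 4, -9, -16, -1, -12, -11, -13]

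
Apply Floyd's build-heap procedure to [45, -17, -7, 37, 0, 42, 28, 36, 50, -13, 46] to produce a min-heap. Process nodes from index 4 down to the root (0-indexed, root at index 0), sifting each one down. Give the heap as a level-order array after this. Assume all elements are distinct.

sift down from index 4:
  0 vs smaller child -13 at index 9, swap → [45, -17, -7, 37, -13, 42, 28, 36, 50, 0, 46]
sift down from index 3:
  37 vs smaller child 36 at index 7, swap → [45, -17, -7, 36, -13, 42, 28, 37, 50, 0, 46]
sift down from index 2: already satisfies heap property
sift down from index 1: already satisfies heap property
sift down from index 0:
  45 vs smaller child -17 at index 1, swap → [-17, 45, -7, 36, -13, 42, 28, 37, 50, 0, 46]
  45 vs smaller child -13 at index 4, swap → [-17, -13, -7, 36, 45, 42, 28, 37, 50, 0, 46]
  45 vs smaller child 0 at index 9, swap → [-17, -13, -7, 36, 0, 42, 28, 37, 50, 45, 46]

[-17, -13, -7, 36, 0, 42, 28, 37, 50, 45, 46]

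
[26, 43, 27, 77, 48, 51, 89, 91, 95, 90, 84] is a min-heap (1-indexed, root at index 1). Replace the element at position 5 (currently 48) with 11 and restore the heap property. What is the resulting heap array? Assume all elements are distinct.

set index 5 from 48 to 11 → [26, 43, 27, 77, 11, 51, 89, 91, 95, 90, 84]
11 < parent 43 at index 2, swap → [26, 11, 27, 77, 43, 51, 89, 91, 95, 90, 84]
11 < parent 26 at index 1, swap → [11, 26, 27, 77, 43, 51, 89, 91, 95, 90, 84]

[11, 26, 27, 77, 43, 51, 89, 91, 95, 90, 84]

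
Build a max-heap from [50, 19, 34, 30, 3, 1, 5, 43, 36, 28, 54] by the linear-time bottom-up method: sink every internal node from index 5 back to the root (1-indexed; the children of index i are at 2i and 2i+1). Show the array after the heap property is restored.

[54, 50, 34, 43, 28, 1, 5, 30, 36, 19, 3]

sift down from index 5:
  3 vs larger child 54 at index 11, swap → [50, 19, 34, 30, 54, 1, 5, 43, 36, 28, 3]
sift down from index 4:
  30 vs larger child 43 at index 8, swap → [50, 19, 34, 43, 54, 1, 5, 30, 36, 28, 3]
sift down from index 3: already satisfies heap property
sift down from index 2:
  19 vs larger child 54 at index 5, swap → [50, 54, 34, 43, 19, 1, 5, 30, 36, 28, 3]
  19 vs larger child 28 at index 10, swap → [50, 54, 34, 43, 28, 1, 5, 30, 36, 19, 3]
sift down from index 1:
  50 vs larger child 54 at index 2, swap → [54, 50, 34, 43, 28, 1, 5, 30, 36, 19, 3]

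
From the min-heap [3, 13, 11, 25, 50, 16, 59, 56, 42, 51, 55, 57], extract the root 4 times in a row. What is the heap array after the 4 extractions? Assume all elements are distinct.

extract-min #1 returns 3:
  remove root 3; move last element 57 to root → [57, 13, 11, 25, 50, 16, 59, 56, 42, 51, 55]
  57 vs smaller child 11 at index 2, swap → [11, 13, 57, 25, 50, 16, 59, 56, 42, 51, 55]
  57 vs smaller child 16 at index 5, swap → [11, 13, 16, 25, 50, 57, 59, 56, 42, 51, 55]
extract-min #2 returns 11:
  remove root 11; move last element 55 to root → [55, 13, 16, 25, 50, 57, 59, 56, 42, 51]
  55 vs smaller child 13 at index 1, swap → [13, 55, 16, 25, 50, 57, 59, 56, 42, 51]
  55 vs smaller child 25 at index 3, swap → [13, 25, 16, 55, 50, 57, 59, 56, 42, 51]
  55 vs smaller child 42 at index 8, swap → [13, 25, 16, 42, 50, 57, 59, 56, 55, 51]
extract-min #3 returns 13:
  remove root 13; move last element 51 to root → [51, 25, 16, 42, 50, 57, 59, 56, 55]
  51 vs smaller child 16 at index 2, swap → [16, 25, 51, 42, 50, 57, 59, 56, 55]
extract-min #4 returns 16:
  remove root 16; move last element 55 to root → [55, 25, 51, 42, 50, 57, 59, 56]
  55 vs smaller child 25 at index 1, swap → [25, 55, 51, 42, 50, 57, 59, 56]
  55 vs smaller child 42 at index 3, swap → [25, 42, 51, 55, 50, 57, 59, 56]

[25, 42, 51, 55, 50, 57, 59, 56]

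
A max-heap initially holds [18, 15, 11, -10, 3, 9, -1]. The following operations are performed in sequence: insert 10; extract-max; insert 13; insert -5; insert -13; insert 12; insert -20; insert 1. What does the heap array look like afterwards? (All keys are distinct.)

insert 10:
  append 10 at index 7 → [18, 15, 11, -10, 3, 9, -1, 10]
  10 > parent -10 at index 3, swap → [18, 15, 11, 10, 3, 9, -1, -10]
extract-max → returns 18:
  remove root 18; move last element -10 to root → [-10, 15, 11, 10, 3, 9, -1]
  -10 vs larger child 15 at index 1, swap → [15, -10, 11, 10, 3, 9, -1]
  -10 vs larger child 10 at index 3, swap → [15, 10, 11, -10, 3, 9, -1]
insert 13:
  append 13 at index 7 → [15, 10, 11, -10, 3, 9, -1, 13]
  13 > parent -10 at index 3, swap → [15, 10, 11, 13, 3, 9, -1, -10]
  13 > parent 10 at index 1, swap → [15, 13, 11, 10, 3, 9, -1, -10]
insert -5:
  append -5 at index 8 → [15, 13, 11, 10, 3, 9, -1, -10, -5] (no swap needed)
insert -13:
  append -13 at index 9 → [15, 13, 11, 10, 3, 9, -1, -10, -5, -13] (no swap needed)
insert 12:
  append 12 at index 10 → [15, 13, 11, 10, 3, 9, -1, -10, -5, -13, 12]
  12 > parent 3 at index 4, swap → [15, 13, 11, 10, 12, 9, -1, -10, -5, -13, 3]
insert -20:
  append -20 at index 11 → [15, 13, 11, 10, 12, 9, -1, -10, -5, -13, 3, -20] (no swap needed)
insert 1:
  append 1 at index 12 → [15, 13, 11, 10, 12, 9, -1, -10, -5, -13, 3, -20, 1] (no swap needed)

[15, 13, 11, 10, 12, 9, -1, -10, -5, -13, 3, -20, 1]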